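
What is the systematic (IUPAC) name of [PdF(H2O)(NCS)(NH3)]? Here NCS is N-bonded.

There is no counter-ion, so the complex is neutral overall.
Ligand charges: 1×aqua (neutral), 1×ammine (neutral), 1×fluoro (-1 each), 1×isothiocyanato (-1 each); total -2. So Pd + (-2) = 0, giving Pd = +2.
Ligands are named alphabetically: ammine before aqua before fluoro before isothiocyanato.

ammineaquafluoroisothiocyanatopalladium(II)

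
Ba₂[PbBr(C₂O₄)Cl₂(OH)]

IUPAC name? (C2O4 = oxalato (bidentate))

barium bromodichlorohydroxooxalatoplumbate(II)

The 2 barium counter-ions carry a total charge of +4, so each complex ion is 4−.
Ligand charges: 1×oxalato (-2 each), 1×bromo (-1 each), 1×hydroxo (-1 each), 2×chloro (-1 each); total -6. So Pb + (-6) = 4−, giving Pb = +2.
Ligands are named alphabetically: bromo before chloro before hydroxo before oxalato.
The complex ion is anionic, so lead takes the -ate form plumbate(II).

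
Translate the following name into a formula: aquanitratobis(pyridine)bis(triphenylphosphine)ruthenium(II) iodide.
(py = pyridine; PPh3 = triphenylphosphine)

Ligands: 1 aqua (H2O, neutral), 2 pyridine (py, neutral), 2 triphenylphosphine (PPh3, neutral), 1 nitrato (NO3, -1). Ligand charge sum = -1.
Charge balance with iodide (-1) requires 1 complex ion per 1 iodide.

[Ru(H2O)(NO3)(PPh3)2(py)2]I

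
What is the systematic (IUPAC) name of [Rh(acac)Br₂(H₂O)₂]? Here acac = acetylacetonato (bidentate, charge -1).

(acetylacetonato)diaquadibromorhodium(III)

There is no counter-ion, so the complex is neutral overall.
Ligand charges: 2×aqua (neutral), 2×bromo (-1 each), 1×acetylacetonato (-1 each); total -3. So Rh + (-3) = 0, giving Rh = +3.
Ligands are named alphabetically: acetylacetonato before aqua before bromo.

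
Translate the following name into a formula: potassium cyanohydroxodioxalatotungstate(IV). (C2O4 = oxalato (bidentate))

K2[W(C2O4)2(CN)(OH)]

Ligands: 1 cyano (CN, -1), 2 oxalato (C2O4, -2), 1 hydroxo (OH, -1). Ligand charge sum = -6.
Charge balance with potassium (+1) requires 1 complex ion per 2 potassium.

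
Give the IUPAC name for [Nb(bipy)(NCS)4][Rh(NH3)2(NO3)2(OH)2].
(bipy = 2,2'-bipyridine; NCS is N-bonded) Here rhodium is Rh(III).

Rh is given as +3; the anion's ligand charges sum to -4, so the complex anion is 1−.
A 1:1 salt means the cation carries the equal and opposite charge, 1+.
Cation: ligand charges sum to -4; for the ion to be 1+, Nb = +5.

(2,2'-bipyridine)tetraisothiocyanatoniobium(V) diamminedihydroxodinitratorhodate(III)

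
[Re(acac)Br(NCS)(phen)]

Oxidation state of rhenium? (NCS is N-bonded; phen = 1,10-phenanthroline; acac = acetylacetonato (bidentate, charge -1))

+3

No counter-ion: the bracketed complex is neutral.
Ligand charges: 1×NCS = -1; 1×phen neutral; 1×Br = -1; 1×acac = -1; sum -3.
Re + (-3) = 0 ⇒ Re is +3.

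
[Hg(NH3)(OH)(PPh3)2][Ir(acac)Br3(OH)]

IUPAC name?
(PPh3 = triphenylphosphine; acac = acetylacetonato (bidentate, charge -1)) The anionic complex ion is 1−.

The complex anion is given as 1−; its ligand charges sum to -5, so Ir = +4.
A 1:1 salt means the cation carries the equal and opposite charge, 1+.
Cation: ligand charges sum to -1; for the ion to be 1+, Hg = +2.

amminehydroxobis(triphenylphosphine)mercury(II) (acetylacetonato)tribromohydroxoiridate(IV)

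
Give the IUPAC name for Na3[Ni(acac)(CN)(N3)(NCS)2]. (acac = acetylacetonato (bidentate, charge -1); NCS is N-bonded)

The 3 sodium counter-ions carry a total charge of +3, so each complex ion is 3−.
Ligand charges: 1×azido (-1 each), 1×cyano (-1 each), 1×acetylacetonato (-1 each), 2×isothiocyanato (-1 each); total -5. So Ni + (-5) = 3−, giving Ni = +2.
Ligands are named alphabetically: acetylacetonato before azido before cyano before isothiocyanato.
The complex ion is anionic, so nickel takes the -ate form nickelate(II).

sodium (acetylacetonato)azidocyanodiisothiocyanatonickelate(II)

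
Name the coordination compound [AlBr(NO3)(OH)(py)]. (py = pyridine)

There is no counter-ion, so the complex is neutral overall.
Ligand charges: 1×bromo (-1 each), 1×pyridine (neutral), 1×nitrato (-1 each), 1×hydroxo (-1 each); total -3. So Al + (-3) = 0, giving Al = +3.
Ligands are named alphabetically: bromo before hydroxo before nitrato before pyridine.

bromohydroxonitrato(pyridine)aluminium(III)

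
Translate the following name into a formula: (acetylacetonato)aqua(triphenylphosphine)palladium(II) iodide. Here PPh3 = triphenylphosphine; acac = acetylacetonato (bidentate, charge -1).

[Pd(acac)(H2O)(PPh3)]I

Ligands: 1 triphenylphosphine (PPh3, neutral), 1 acetylacetonato (acac, -1), 1 aqua (H2O, neutral). Ligand charge sum = -1.
With Pd in oxidation state +2, the complex ion is [Pd...]^1+.
Charge balance with iodide (-1) requires 1 complex ion per 1 iodide.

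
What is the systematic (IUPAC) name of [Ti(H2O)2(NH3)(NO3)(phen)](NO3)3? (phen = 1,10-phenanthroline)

The 3 nitrate counter-ions carry a total charge of -3, so each complex ion is 3+.
Ligand charges: 1×nitrato (-1 each), 1×ammine (neutral), 1×1,10-phenanthroline (neutral), 2×aqua (neutral); total -1. So Ti + (-1) = 3+, giving Ti = +4.
Ligands are named alphabetically: ammine before aqua before nitrato before phenanthroline.

amminediaquanitrato(1,10-phenanthroline)titanium(IV) nitrate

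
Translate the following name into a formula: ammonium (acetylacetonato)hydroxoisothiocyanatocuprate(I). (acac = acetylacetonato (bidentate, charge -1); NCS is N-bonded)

(NH4)2[Cu(acac)(NCS)(OH)]

Ligands: 1 acetylacetonato (acac, -1), 1 isothiocyanato (NCS, -1), 1 hydroxo (OH, -1). Ligand charge sum = -3.
With Cu in oxidation state +1, the complex ion is [Cu...]^2−.
Charge balance with ammonium (+1) requires 1 complex ion per 2 ammonium.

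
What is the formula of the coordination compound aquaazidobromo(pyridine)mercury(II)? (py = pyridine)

Ligands: 1 pyridine (py, neutral), 1 bromo (Br, -1), 1 azido (N3, -1), 1 aqua (H2O, neutral). Ligand charge sum = -2.
With Hg in oxidation state +2, the complex ion is [Hg...].

[HgBr(H2O)(N3)(py)]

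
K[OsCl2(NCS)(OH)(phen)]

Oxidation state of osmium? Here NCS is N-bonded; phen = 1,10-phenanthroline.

+3

1 potassium outside the brackets (+1 each) → the complex ion is 1−.
Ligand charges: 1×NCS = -1; 2×Cl = -2; 1×OH = -1; 1×phen neutral; sum -4.
Os + (-4) = 1− ⇒ Os is +3.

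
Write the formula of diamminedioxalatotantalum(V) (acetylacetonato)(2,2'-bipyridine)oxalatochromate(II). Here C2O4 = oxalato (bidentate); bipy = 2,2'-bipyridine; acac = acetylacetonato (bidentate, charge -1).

[Ta(C2O4)2(NH3)2][Cr(acac)(bipy)(C2O4)]

Cation [Ta…]: ligand charges -4, Ta(V) ⇒ ion charge 1+.
Anion [Cr…]: ligand charges -3, Cr(II) ⇒ ion charge 1−.
One 1+ cation balances one 1− anion.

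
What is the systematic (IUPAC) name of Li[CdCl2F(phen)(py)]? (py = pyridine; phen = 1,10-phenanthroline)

lithium dichlorofluoro(1,10-phenanthroline)(pyridine)cadmate(II)

The 1 lithium counter-ion carries a total charge of +1, so each complex ion is 1−.
Ligand charges: 2×chloro (-1 each), 1×pyridine (neutral), 1×1,10-phenanthroline (neutral), 1×fluoro (-1 each); total -3. So Cd + (-3) = 1−, giving Cd = +2.
The complex ion is anionic, so cadmium takes the -ate form cadmate(II).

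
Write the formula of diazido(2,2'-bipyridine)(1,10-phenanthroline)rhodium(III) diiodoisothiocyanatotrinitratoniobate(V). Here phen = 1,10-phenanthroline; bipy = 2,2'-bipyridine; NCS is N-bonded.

Cation [Rh…]: ligand charges -2, Rh(III) ⇒ ion charge 1+.
Anion [Nb…]: ligand charges -6, Nb(V) ⇒ ion charge 1−.

[Rh(bipy)(N3)2(phen)][NbI2(NCS)(NO3)3]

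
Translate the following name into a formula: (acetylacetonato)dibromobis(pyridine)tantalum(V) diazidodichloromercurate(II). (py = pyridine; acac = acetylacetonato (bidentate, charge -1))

[Ta(acac)Br2(py)2][HgCl2(N3)2]

Cation [Ta…]: ligand charges -3, Ta(V) ⇒ ion charge 2+.
Anion [Hg…]: ligand charges -4, Hg(II) ⇒ ion charge 2−.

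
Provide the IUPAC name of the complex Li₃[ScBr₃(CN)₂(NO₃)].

The 3 lithium counter-ions carry a total charge of +3, so each complex ion is 3−.
Ligand charges: 1×nitrato (-1 each), 2×cyano (-1 each), 3×bromo (-1 each); total -6. So Sc + (-6) = 3−, giving Sc = +3.
The complex ion is anionic, so scandium takes the -ate form scandate(III).

lithium tribromodicyanonitratoscandate(III)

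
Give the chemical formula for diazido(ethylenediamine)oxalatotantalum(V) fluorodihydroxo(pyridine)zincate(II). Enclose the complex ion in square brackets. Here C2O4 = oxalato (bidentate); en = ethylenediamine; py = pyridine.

[Ta(C2O4)(en)(N3)2][ZnF(OH)2(py)]

Cation [Ta…]: ligand charges -4, Ta(V) ⇒ ion charge 1+.
Anion [Zn…]: ligand charges -3, Zn(II) ⇒ ion charge 1−.
One 1+ cation balances one 1− anion.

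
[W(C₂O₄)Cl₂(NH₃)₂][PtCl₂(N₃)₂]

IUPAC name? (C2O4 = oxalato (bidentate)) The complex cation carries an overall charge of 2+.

diamminedichlorooxalatotungsten(VI) diazidodichloroplatinate(II)

The complex cation is given as 2+; its ligand charges sum to -4, so W = +6.
A 1:1 salt means the anion carries the equal and opposite charge, 2−.
Anion: ligand charges sum to -4; for the ion to be 2−, Pt = +2.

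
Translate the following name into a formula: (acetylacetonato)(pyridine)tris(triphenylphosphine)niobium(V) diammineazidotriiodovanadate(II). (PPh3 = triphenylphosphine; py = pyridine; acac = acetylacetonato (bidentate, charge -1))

[Nb(acac)(PPh3)3(py)][VI3(N3)(NH3)2]2

Cation [Nb…]: ligand charges -1, Nb(V) ⇒ ion charge 4+.
Anion [V…]: ligand charges -4, V(II) ⇒ ion charge 2−.
One 4+ cation requires 2 of the 2− anion.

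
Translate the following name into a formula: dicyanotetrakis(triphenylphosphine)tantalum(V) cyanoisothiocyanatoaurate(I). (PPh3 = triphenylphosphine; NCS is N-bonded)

[Ta(CN)2(PPh3)4][Au(CN)(NCS)]3

Cation [Ta…]: ligand charges -2, Ta(V) ⇒ ion charge 3+.
Anion [Au…]: ligand charges -2, Au(I) ⇒ ion charge 1−.
One 3+ cation requires 3 of the 1− anion.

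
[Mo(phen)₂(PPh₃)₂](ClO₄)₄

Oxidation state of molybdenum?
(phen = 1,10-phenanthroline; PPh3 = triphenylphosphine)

4 perchlorate outside the brackets (-1 each) → the complex ion is 4+.
Ligand charges: 2×phen neutral; 2×PPh3 neutral; sum 0.
Mo + (0) = 4+ ⇒ Mo is +4.

+4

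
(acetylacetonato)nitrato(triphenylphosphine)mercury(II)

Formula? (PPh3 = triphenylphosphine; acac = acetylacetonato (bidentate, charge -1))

Ligands: 1 nitrato (NO3, -1), 1 triphenylphosphine (PPh3, neutral), 1 acetylacetonato (acac, -1). Ligand charge sum = -2.
With Hg in oxidation state +2, the complex ion is [Hg...].

[Hg(acac)(NO3)(PPh3)]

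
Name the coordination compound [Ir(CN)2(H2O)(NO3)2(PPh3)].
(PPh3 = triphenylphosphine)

aquadicyanodinitrato(triphenylphosphine)iridium(IV)

There is no counter-ion, so the complex is neutral overall.
Ligand charges: 2×nitrato (-1 each), 2×cyano (-1 each), 1×aqua (neutral), 1×triphenylphosphine (neutral); total -4. So Ir + (-4) = 0, giving Ir = +4.
Ligands are named alphabetically: aqua before cyano before nitrato before triphenylphosphine.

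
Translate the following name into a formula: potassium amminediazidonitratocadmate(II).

Ligands: 1 ammine (NH3, neutral), 1 nitrato (NO3, -1), 2 azido (N3, -1). Ligand charge sum = -3.
With Cd in oxidation state +2, the complex ion is [Cd...]^1−.
Charge balance with potassium (+1) requires 1 complex ion per 1 potassium.

K[Cd(N3)2(NH3)(NO3)]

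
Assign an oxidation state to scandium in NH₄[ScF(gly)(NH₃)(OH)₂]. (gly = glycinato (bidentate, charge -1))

1 ammonium outside the brackets (+1 each) → the complex ion is 1−.
Ligand charges: 1×gly = -1; 1×NH3 neutral; 1×F = -1; 2×OH = -2; sum -4.
Sc + (-4) = 1− ⇒ Sc is +3.

+3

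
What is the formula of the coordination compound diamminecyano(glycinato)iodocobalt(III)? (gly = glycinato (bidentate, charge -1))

[Co(CN)(gly)I(NH3)2]

Ligands: 1 glycinato (gly, -1), 1 cyano (CN, -1), 2 ammine (NH3, neutral), 1 iodo (I, -1). Ligand charge sum = -3.
With Co in oxidation state +3, the complex ion is [Co...].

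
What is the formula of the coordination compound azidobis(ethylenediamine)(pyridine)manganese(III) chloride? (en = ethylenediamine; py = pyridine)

[Mn(en)2(N3)(py)]Cl2

Ligands: 1 azido (N3, -1), 2 ethylenediamine (en, neutral), 1 pyridine (py, neutral). Ligand charge sum = -1.
Charge balance with chloride (-1) requires 1 complex ion per 2 chloride.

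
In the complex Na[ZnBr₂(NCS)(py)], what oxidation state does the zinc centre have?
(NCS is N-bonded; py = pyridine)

+2

1 sodium outside the brackets (+1 each) → the complex ion is 1−.
Ligand charges: 2×Br = -2; 1×NCS = -1; 1×py neutral; sum -3.
Zn + (-3) = 1− ⇒ Zn is +2.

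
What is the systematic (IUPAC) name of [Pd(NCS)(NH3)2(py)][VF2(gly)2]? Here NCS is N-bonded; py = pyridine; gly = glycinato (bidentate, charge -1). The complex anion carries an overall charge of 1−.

diammineisothiocyanato(pyridine)palladium(II) difluorobis(glycinato)vanadate(III)

Both ions are complex: the cation is named first with the plain metal name, the anion second with the -ate form; each ion's ligands are alphabetised independently.
The complex anion is given as 1−; its ligand charges sum to -4, so V = +3.
A 1:1 salt means the cation carries the equal and opposite charge, 1+.
Cation: ligand charges sum to -1; for the ion to be 1+, Pd = +2.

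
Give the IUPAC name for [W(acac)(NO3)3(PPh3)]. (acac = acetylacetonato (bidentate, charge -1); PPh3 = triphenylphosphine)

There is no counter-ion, so the complex is neutral overall.
Ligand charges: 3×nitrato (-1 each), 1×acetylacetonato (-1 each), 1×triphenylphosphine (neutral); total -4. So W + (-4) = 0, giving W = +4.
Ligands are named alphabetically: acetylacetonato before nitrato before triphenylphosphine.

(acetylacetonato)trinitrato(triphenylphosphine)tungsten(IV)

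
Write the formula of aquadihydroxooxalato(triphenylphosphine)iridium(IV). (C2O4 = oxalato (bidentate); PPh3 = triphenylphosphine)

Ligands: 1 oxalato (C2O4, -2), 1 triphenylphosphine (PPh3, neutral), 1 aqua (H2O, neutral), 2 hydroxo (OH, -1). Ligand charge sum = -4.
With Ir in oxidation state +4, the complex ion is [Ir...].

[Ir(C2O4)(H2O)(OH)2(PPh3)]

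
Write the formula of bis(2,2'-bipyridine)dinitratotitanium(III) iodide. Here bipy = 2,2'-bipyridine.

[Ti(bipy)2(NO3)2]I

Ligands: 2 nitrato (NO3, -1), 2 2,2'-bipyridine (bipy, neutral). Ligand charge sum = -2.
With Ti in oxidation state +3, the complex ion is [Ti...]^1+.
Charge balance with iodide (-1) requires 1 complex ion per 1 iodide.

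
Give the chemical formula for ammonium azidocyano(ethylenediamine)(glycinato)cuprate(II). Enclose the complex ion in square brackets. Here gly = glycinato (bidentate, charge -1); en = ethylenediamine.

NH4[Cu(CN)(en)(gly)(N3)]

Ligands: 1 glycinato (gly, -1), 1 ethylenediamine (en, neutral), 1 azido (N3, -1), 1 cyano (CN, -1). Ligand charge sum = -3.
Charge balance with ammonium (+1) requires 1 complex ion per 1 ammonium.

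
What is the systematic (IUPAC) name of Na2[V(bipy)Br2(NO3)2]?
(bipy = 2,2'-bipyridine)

sodium (2,2'-bipyridine)dibromodinitratovanadate(II)

The 2 sodium counter-ions carry a total charge of +2, so each complex ion is 2−.
Ligand charges: 2×nitrato (-1 each), 1×2,2'-bipyridine (neutral), 2×bromo (-1 each); total -4. So V + (-4) = 2−, giving V = +2.
The complex ion is anionic, so vanadium takes the -ate form vanadate(II).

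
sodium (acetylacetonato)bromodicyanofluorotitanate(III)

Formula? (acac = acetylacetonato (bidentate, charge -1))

Ligands: 2 cyano (CN, -1), 1 acetylacetonato (acac, -1), 1 fluoro (F, -1), 1 bromo (Br, -1). Ligand charge sum = -5.
With Ti in oxidation state +3, the complex ion is [Ti...]^2−.
Charge balance with sodium (+1) requires 1 complex ion per 2 sodium.

Na2[Ti(acac)Br(CN)2F]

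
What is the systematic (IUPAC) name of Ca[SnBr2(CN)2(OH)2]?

The 1 calcium counter-ion carries a total charge of +2, so each complex ion is 2−.
Ligand charges: 2×bromo (-1 each), 2×hydroxo (-1 each), 2×cyano (-1 each); total -6. So Sn + (-6) = 2−, giving Sn = +4.
Ligands are named alphabetically: bromo before cyano before hydroxo.
The complex ion is anionic, so tin takes the -ate form stannate(IV).

calcium dibromodicyanodihydroxostannate(IV)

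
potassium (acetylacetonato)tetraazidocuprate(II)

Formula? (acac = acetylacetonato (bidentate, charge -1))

K3[Cu(acac)(N3)4]

Ligands: 1 acetylacetonato (acac, -1), 4 azido (N3, -1). Ligand charge sum = -5.
Charge balance with potassium (+1) requires 1 complex ion per 3 potassium.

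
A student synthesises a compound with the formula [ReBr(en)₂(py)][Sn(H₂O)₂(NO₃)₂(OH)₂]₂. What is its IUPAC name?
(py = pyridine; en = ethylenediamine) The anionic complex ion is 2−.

bromobis(ethylenediamine)(pyridine)rhenium(V) diaquadihydroxodinitratostannate(II)

The complex anion is given as 2−; its ligand charges sum to -4, so Sn = +2.
With 2 anions per cation, the cation must be 2×2 = 4+.
Cation: ligand charges sum to -1; for the ion to be 4+, Re = +5.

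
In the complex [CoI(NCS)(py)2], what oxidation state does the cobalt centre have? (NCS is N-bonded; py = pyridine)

+2

No counter-ion: the bracketed complex is neutral.
Ligand charges: 1×NCS = -1; 2×py neutral; 1×I = -1; sum -2.
Co + (-2) = 0 ⇒ Co is +2.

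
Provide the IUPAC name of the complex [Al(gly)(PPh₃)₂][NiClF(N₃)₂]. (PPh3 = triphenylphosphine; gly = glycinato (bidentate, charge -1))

(glycinato)bis(triphenylphosphine)aluminium(III) diazidochlorofluoronickelate(II)

Both ions are complex: the cation is named first with the plain metal name, the anion second with the -ate form; each ion's ligands are alphabetised independently.
Aluminium is always +3 in its complexes; the cation's ligand charges sum to -1, so the complex cation is 2+.
A 1:1 salt means the anion carries the equal and opposite charge, 2−.
Anion: ligand charges sum to -4; for the ion to be 2−, Ni = +2.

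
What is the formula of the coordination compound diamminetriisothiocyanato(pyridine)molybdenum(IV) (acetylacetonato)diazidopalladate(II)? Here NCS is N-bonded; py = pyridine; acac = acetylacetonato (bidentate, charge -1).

Cation [Mo…]: ligand charges -3, Mo(IV) ⇒ ion charge 1+.
Anion [Pd…]: ligand charges -3, Pd(II) ⇒ ion charge 1−.

[Mo(NCS)3(NH3)2(py)][Pd(acac)(N3)2]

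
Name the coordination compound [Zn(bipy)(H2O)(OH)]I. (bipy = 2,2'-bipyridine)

aqua(2,2'-bipyridine)hydroxozinc(II) iodide

The 1 iodide counter-ion carries a total charge of -1, so each complex ion is 1+.
Ligand charges: 1×aqua (neutral), 1×2,2'-bipyridine (neutral), 1×hydroxo (-1 each); total -1. So Zn + (-1) = 1+, giving Zn = +2.
Ligands are named alphabetically: aqua before bipyridine before hydroxo.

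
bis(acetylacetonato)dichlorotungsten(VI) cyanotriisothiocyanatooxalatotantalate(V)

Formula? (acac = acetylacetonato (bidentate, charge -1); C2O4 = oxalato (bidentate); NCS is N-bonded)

Cation [W…]: ligand charges -4, W(VI) ⇒ ion charge 2+.
Anion [Ta…]: ligand charges -6, Ta(V) ⇒ ion charge 1−.

[W(acac)2Cl2][Ta(C2O4)(CN)(NCS)3]2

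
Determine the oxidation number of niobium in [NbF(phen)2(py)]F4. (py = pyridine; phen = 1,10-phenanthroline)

+5

4 fluoride outside the brackets (-1 each) → the complex ion is 4+.
Ligand charges: 1×py neutral; 1×F = -1; 2×phen neutral; sum -1.
Nb + (-1) = 4+ ⇒ Nb is +5.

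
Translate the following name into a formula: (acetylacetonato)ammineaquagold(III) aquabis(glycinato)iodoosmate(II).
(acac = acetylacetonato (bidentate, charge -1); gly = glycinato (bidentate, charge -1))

[Au(acac)(H2O)(NH3)][Os(gly)2(H2O)I]2

Cation [Au…]: ligand charges -1, Au(III) ⇒ ion charge 2+.
Anion [Os…]: ligand charges -3, Os(II) ⇒ ion charge 1−.
One 2+ cation requires 2 of the 1− anion.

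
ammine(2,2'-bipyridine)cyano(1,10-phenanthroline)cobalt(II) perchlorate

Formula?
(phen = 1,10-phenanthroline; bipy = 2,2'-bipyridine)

Ligands: 1 cyano (CN, -1), 1 1,10-phenanthroline (phen, neutral), 1 2,2'-bipyridine (bipy, neutral), 1 ammine (NH3, neutral). Ligand charge sum = -1.
With Co in oxidation state +2, the complex ion is [Co...]^1+.
Charge balance with perchlorate (-1) requires 1 complex ion per 1 perchlorate.

[Co(bipy)(CN)(NH3)(phen)]ClO4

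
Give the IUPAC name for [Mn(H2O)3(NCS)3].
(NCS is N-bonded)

There is no counter-ion, so the complex is neutral overall.
Ligand charges: 3×aqua (neutral), 3×isothiocyanato (-1 each); total -3. So Mn + (-3) = 0, giving Mn = +3.
Ligands are named alphabetically: aqua before isothiocyanato.

triaquatriisothiocyanatomanganese(III)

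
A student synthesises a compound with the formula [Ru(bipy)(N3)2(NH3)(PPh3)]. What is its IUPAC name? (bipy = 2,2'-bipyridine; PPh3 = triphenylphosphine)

amminediazido(2,2'-bipyridine)(triphenylphosphine)ruthenium(II)

There is no counter-ion, so the complex is neutral overall.
Ligand charges: 1×ammine (neutral), 1×2,2'-bipyridine (neutral), 2×azido (-1 each), 1×triphenylphosphine (neutral); total -2. So Ru + (-2) = 0, giving Ru = +2.
Ligands are named alphabetically: ammine before azido before bipyridine before triphenylphosphine.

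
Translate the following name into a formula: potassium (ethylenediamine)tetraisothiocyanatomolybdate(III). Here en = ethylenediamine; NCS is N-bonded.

Ligands: 1 ethylenediamine (en, neutral), 4 isothiocyanato (NCS, -1). Ligand charge sum = -4.
With Mo in oxidation state +3, the complex ion is [Mo...]^1−.
Charge balance with potassium (+1) requires 1 complex ion per 1 potassium.

K[Mo(en)(NCS)4]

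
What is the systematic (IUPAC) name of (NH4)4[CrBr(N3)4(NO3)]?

The 4 ammonium counter-ions carry a total charge of +4, so each complex ion is 4−.
Ligand charges: 1×nitrato (-1 each), 1×bromo (-1 each), 4×azido (-1 each); total -6. So Cr + (-6) = 4−, giving Cr = +2.
The complex ion is anionic, so chromium takes the -ate form chromate(II).

ammonium tetraazidobromonitratochromate(II)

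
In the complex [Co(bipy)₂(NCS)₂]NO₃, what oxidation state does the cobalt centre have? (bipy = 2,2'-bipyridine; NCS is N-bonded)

1 nitrate outside the brackets (-1 each) → the complex ion is 1+.
Ligand charges: 2×bipy neutral; 2×NCS = -2; sum -2.
Co + (-2) = 1+ ⇒ Co is +3.

+3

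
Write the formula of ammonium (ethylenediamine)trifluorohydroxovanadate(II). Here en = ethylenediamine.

Ligands: 1 ethylenediamine (en, neutral), 3 fluoro (F, -1), 1 hydroxo (OH, -1). Ligand charge sum = -4.
Charge balance with ammonium (+1) requires 1 complex ion per 2 ammonium.

(NH4)2[V(en)F3(OH)]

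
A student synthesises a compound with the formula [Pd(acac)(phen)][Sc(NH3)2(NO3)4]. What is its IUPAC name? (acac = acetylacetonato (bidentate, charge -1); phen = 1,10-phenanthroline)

Both ions are complex: the cation is named first with the plain metal name, the anion second with the -ate form; each ion's ligands are alphabetised independently.
Scandium is always +3 in its complexes; the anion's ligand charges sum to -4, so the complex anion is 1−.
A 1:1 salt means the cation carries the equal and opposite charge, 1+.
Cation: ligand charges sum to -1; for the ion to be 1+, Pd = +2.

(acetylacetonato)(1,10-phenanthroline)palladium(II) diamminetetranitratoscandate(III)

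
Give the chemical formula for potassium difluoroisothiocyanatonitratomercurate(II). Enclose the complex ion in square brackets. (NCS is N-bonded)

Ligands: 2 fluoro (F, -1), 1 isothiocyanato (NCS, -1), 1 nitrato (NO3, -1). Ligand charge sum = -4.
With Hg in oxidation state +2, the complex ion is [Hg...]^2−.
Charge balance with potassium (+1) requires 1 complex ion per 2 potassium.

K2[HgF2(NCS)(NO3)]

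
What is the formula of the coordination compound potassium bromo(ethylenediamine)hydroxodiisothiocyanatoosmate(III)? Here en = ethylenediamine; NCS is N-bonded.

Ligands: 1 bromo (Br, -1), 1 hydroxo (OH, -1), 1 ethylenediamine (en, neutral), 2 isothiocyanato (NCS, -1). Ligand charge sum = -4.
With Os in oxidation state +3, the complex ion is [Os...]^1−.
Charge balance with potassium (+1) requires 1 complex ion per 1 potassium.

K[OsBr(en)(NCS)2(OH)]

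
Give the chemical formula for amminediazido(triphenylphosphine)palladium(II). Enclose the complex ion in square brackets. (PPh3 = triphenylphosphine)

Ligands: 1 ammine (NH3, neutral), 1 triphenylphosphine (PPh3, neutral), 2 azido (N3, -1). Ligand charge sum = -2.
With Pd in oxidation state +2, the complex ion is [Pd...].

[Pd(N3)2(NH3)(PPh3)]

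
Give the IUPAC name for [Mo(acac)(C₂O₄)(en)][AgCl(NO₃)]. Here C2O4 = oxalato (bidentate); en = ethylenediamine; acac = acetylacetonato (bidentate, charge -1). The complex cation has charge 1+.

Both ions are complex: the cation is named first with the plain metal name, the anion second with the -ate form; each ion's ligands are alphabetised independently.
The complex cation is given as 1+; its ligand charges sum to -3, so Mo = +4.
A 1:1 salt means the anion carries the equal and opposite charge, 1−.
Anion: ligand charges sum to -2; for the ion to be 1−, Ag = +1.

(acetylacetonato)(ethylenediamine)oxalatomolybdenum(IV) chloronitratoargentate(I)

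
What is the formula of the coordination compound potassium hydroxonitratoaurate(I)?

Ligands: 1 nitrato (NO3, -1), 1 hydroxo (OH, -1). Ligand charge sum = -2.
With Au in oxidation state +1, the complex ion is [Au...]^1−.
Charge balance with potassium (+1) requires 1 complex ion per 1 potassium.

K[Au(NO3)(OH)]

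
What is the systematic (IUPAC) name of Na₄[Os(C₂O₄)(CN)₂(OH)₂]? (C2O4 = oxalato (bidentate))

The 4 sodium counter-ions carry a total charge of +4, so each complex ion is 4−.
Ligand charges: 2×hydroxo (-1 each), 2×cyano (-1 each), 1×oxalato (-2 each); total -6. So Os + (-6) = 4−, giving Os = +2.
The complex ion is anionic, so osmium takes the -ate form osmate(II).

sodium dicyanodihydroxooxalatoosmate(II)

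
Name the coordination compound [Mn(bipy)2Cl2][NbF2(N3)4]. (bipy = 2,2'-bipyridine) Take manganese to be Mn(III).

Both ions are complex: the cation is named first with the plain metal name, the anion second with the -ate form; each ion's ligands are alphabetised independently.
Mn is given as +3; the cation's ligand charges sum to -2, so the complex cation is 1+.
A 1:1 salt means the anion carries the equal and opposite charge, 1−.
Anion: ligand charges sum to -6; for the ion to be 1−, Nb = +5.

bis(2,2'-bipyridine)dichloromanganese(III) tetraazidodifluoroniobate(V)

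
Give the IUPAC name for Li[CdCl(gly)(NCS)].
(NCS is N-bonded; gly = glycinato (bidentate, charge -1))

lithium chloro(glycinato)isothiocyanatocadmate(II)

The 1 lithium counter-ion carries a total charge of +1, so each complex ion is 1−.
Ligand charges: 1×isothiocyanato (-1 each), 1×glycinato (-1 each), 1×chloro (-1 each); total -3. So Cd + (-3) = 1−, giving Cd = +2.
The complex ion is anionic, so cadmium takes the -ate form cadmate(II).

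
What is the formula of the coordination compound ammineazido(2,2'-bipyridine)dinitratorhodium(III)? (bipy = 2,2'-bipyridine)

Ligands: 2 nitrato (NO3, -1), 1 ammine (NH3, neutral), 1 azido (N3, -1), 1 2,2'-bipyridine (bipy, neutral). Ligand charge sum = -3.
With Rh in oxidation state +3, the complex ion is [Rh...].

[Rh(bipy)(N3)(NH3)(NO3)2]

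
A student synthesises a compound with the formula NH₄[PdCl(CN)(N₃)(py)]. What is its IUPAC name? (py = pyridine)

ammonium azidochlorocyano(pyridine)palladate(II)

The 1 ammonium counter-ion carries a total charge of +1, so each complex ion is 1−.
Ligand charges: 1×cyano (-1 each), 1×chloro (-1 each), 1×pyridine (neutral), 1×azido (-1 each); total -3. So Pd + (-3) = 1−, giving Pd = +2.
The complex ion is anionic, so palladium takes the -ate form palladate(II).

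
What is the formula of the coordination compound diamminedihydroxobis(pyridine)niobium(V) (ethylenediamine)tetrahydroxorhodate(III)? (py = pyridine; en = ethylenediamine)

Cation [Nb…]: ligand charges -2, Nb(V) ⇒ ion charge 3+.
Anion [Rh…]: ligand charges -4, Rh(III) ⇒ ion charge 1−.

[Nb(NH3)2(OH)2(py)2][Rh(en)(OH)4]3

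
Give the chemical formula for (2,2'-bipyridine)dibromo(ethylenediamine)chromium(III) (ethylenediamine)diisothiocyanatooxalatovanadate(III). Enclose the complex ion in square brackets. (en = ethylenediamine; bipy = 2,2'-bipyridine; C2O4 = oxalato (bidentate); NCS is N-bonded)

Cation [Cr…]: ligand charges -2, Cr(III) ⇒ ion charge 1+.
Anion [V…]: ligand charges -4, V(III) ⇒ ion charge 1−.
One 1+ cation balances one 1− anion.

[Cr(bipy)Br2(en)][V(C2O4)(en)(NCS)2]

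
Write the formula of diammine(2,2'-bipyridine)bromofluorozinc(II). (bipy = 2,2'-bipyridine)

[Zn(bipy)BrF(NH3)2]

Ligands: 1 bromo (Br, -1), 1 2,2'-bipyridine (bipy, neutral), 1 fluoro (F, -1), 2 ammine (NH3, neutral). Ligand charge sum = -2.
With Zn in oxidation state +2, the complex ion is [Zn...].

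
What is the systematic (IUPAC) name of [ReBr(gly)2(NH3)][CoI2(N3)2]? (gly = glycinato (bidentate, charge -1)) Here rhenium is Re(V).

amminebromobis(glycinato)rhenium(V) diazidodiiodocobaltate(II)

Both ions are complex: the cation is named first with the plain metal name, the anion second with the -ate form; each ion's ligands are alphabetised independently.
Re is given as +5; the cation's ligand charges sum to -3, so the complex cation is 2+.
A 1:1 salt means the anion carries the equal and opposite charge, 2−.
Anion: ligand charges sum to -4; for the ion to be 2−, Co = +2.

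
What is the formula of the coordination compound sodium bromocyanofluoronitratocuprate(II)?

Ligands: 1 nitrato (NO3, -1), 1 bromo (Br, -1), 1 fluoro (F, -1), 1 cyano (CN, -1). Ligand charge sum = -4.
With Cu in oxidation state +2, the complex ion is [Cu...]^2−.
Charge balance with sodium (+1) requires 1 complex ion per 2 sodium.

Na2[CuBr(CN)F(NO3)]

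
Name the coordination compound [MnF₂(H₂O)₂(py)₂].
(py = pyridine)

diaquadifluorobis(pyridine)manganese(II)

There is no counter-ion, so the complex is neutral overall.
Ligand charges: 2×aqua (neutral), 2×pyridine (neutral), 2×fluoro (-1 each); total -2. So Mn + (-2) = 0, giving Mn = +2.
Ligands are named alphabetically: aqua before fluoro before pyridine.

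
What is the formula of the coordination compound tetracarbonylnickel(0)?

[Ni(CO)4]

Ligands: 4 carbonyl (CO, neutral). Ligand charge sum = 0.
With Ni in oxidation state 0, the complex ion is [Ni...].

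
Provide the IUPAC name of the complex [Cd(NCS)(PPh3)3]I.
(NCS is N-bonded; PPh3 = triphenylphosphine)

isothiocyanatotris(triphenylphosphine)cadmium(II) iodide

The 1 iodide counter-ion carries a total charge of -1, so each complex ion is 1+.
Ligand charges: 1×isothiocyanato (-1 each), 3×triphenylphosphine (neutral); total -1. So Cd + (-1) = 1+, giving Cd = +2.
Ligands are named alphabetically: isothiocyanato before triphenylphosphine.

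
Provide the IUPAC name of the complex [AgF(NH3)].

There is no counter-ion, so the complex is neutral overall.
Ligand charges: 1×fluoro (-1 each), 1×ammine (neutral); total -1. So Ag + (-1) = 0, giving Ag = +1.
Ligands are named alphabetically: ammine before fluoro.

amminefluorosilver(I)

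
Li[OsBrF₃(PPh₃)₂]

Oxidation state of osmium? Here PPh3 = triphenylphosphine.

1 lithium outside the brackets (+1 each) → the complex ion is 1−.
Ligand charges: 2×PPh3 neutral; 1×Br = -1; 3×F = -3; sum -4.
Os + (-4) = 1− ⇒ Os is +3.

+3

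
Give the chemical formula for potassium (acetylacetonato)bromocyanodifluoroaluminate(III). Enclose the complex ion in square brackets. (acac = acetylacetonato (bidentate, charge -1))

Ligands: 1 bromo (Br, -1), 1 acetylacetonato (acac, -1), 2 fluoro (F, -1), 1 cyano (CN, -1). Ligand charge sum = -5.
Charge balance with potassium (+1) requires 1 complex ion per 2 potassium.

K2[Al(acac)Br(CN)F2]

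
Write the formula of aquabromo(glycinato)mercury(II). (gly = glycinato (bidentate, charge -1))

[HgBr(gly)(H2O)]

Ligands: 1 aqua (H2O, neutral), 1 bromo (Br, -1), 1 glycinato (gly, -1). Ligand charge sum = -2.
With Hg in oxidation state +2, the complex ion is [Hg...].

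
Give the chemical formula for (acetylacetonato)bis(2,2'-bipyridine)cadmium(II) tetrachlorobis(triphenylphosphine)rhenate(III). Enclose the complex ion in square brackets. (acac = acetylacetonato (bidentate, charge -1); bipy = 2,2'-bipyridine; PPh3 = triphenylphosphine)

[Cd(acac)(bipy)2][ReCl4(PPh3)2]

Cation [Cd…]: ligand charges -1, Cd(II) ⇒ ion charge 1+.
Anion [Re…]: ligand charges -4, Re(III) ⇒ ion charge 1−.
One 1+ cation balances one 1− anion.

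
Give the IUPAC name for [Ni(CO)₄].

tetracarbonylnickel(0)

There is no counter-ion, so the complex is neutral overall.
Ligand charges: 4×carbonyl (neutral); total 0. So Ni + (0) = 0, giving Ni = 0.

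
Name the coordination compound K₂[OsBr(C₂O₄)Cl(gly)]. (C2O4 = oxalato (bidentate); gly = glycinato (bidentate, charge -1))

potassium bromochloro(glycinato)oxalatoosmate(III)

The 2 potassium counter-ions carry a total charge of +2, so each complex ion is 2−.
Ligand charges: 1×bromo (-1 each), 1×oxalato (-2 each), 1×glycinato (-1 each), 1×chloro (-1 each); total -5. So Os + (-5) = 2−, giving Os = +3.
Ligands are named alphabetically: bromo before chloro before glycinato before oxalato.
The complex ion is anionic, so osmium takes the -ate form osmate(III).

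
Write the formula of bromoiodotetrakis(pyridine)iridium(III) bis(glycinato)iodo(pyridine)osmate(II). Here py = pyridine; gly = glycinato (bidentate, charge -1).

Cation [Ir…]: ligand charges -2, Ir(III) ⇒ ion charge 1+.
Anion [Os…]: ligand charges -3, Os(II) ⇒ ion charge 1−.
One 1+ cation balances one 1− anion.

[IrBrI(py)4][Os(gly)2I(py)]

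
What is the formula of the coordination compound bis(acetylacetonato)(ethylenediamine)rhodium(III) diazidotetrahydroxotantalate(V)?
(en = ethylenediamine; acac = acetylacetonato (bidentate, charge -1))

Cation [Rh…]: ligand charges -2, Rh(III) ⇒ ion charge 1+.
Anion [Ta…]: ligand charges -6, Ta(V) ⇒ ion charge 1−.

[Rh(acac)2(en)][Ta(N3)2(OH)4]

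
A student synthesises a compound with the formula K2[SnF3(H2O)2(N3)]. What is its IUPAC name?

The 2 potassium counter-ions carry a total charge of +2, so each complex ion is 2−.
Ligand charges: 2×aqua (neutral), 3×fluoro (-1 each), 1×azido (-1 each); total -4. So Sn + (-4) = 2−, giving Sn = +2.
Ligands are named alphabetically: aqua before azido before fluoro.
The complex ion is anionic, so tin takes the -ate form stannate(II).

potassium diaquaazidotrifluorostannate(II)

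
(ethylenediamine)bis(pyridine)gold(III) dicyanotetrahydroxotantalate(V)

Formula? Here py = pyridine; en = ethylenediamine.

Cation [Au…]: ligand charges 0, Au(III) ⇒ ion charge 3+.
Anion [Ta…]: ligand charges -6, Ta(V) ⇒ ion charge 1−.

[Au(en)(py)2][Ta(CN)2(OH)4]3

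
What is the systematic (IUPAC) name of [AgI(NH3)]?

There is no counter-ion, so the complex is neutral overall.
Ligand charges: 1×iodo (-1 each), 1×ammine (neutral); total -1. So Ag + (-1) = 0, giving Ag = +1.
Ligands are named alphabetically: ammine before iodo.

ammineiodosilver(I)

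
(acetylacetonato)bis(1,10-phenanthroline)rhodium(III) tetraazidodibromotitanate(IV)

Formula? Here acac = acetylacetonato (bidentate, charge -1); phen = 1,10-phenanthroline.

Cation [Rh…]: ligand charges -1, Rh(III) ⇒ ion charge 2+.
Anion [Ti…]: ligand charges -6, Ti(IV) ⇒ ion charge 2−.
One 2+ cation balances one 2− anion.

[Rh(acac)(phen)2][TiBr2(N3)4]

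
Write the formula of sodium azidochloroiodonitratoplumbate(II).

Na2[PbClI(N3)(NO3)]

Ligands: 1 nitrato (NO3, -1), 1 azido (N3, -1), 1 iodo (I, -1), 1 chloro (Cl, -1). Ligand charge sum = -4.
Charge balance with sodium (+1) requires 1 complex ion per 2 sodium.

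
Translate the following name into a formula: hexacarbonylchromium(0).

[Cr(CO)6]

Ligands: 6 carbonyl (CO, neutral). Ligand charge sum = 0.
With Cr in oxidation state 0, the complex ion is [Cr...].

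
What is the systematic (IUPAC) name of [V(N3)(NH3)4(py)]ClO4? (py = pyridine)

The 1 perchlorate counter-ion carries a total charge of -1, so each complex ion is 1+.
Ligand charges: 1×pyridine (neutral), 4×ammine (neutral), 1×azido (-1 each); total -1. So V + (-1) = 1+, giving V = +2.
Ligands are named alphabetically: ammine before azido before pyridine.

tetraammineazido(pyridine)vanadium(II) perchlorate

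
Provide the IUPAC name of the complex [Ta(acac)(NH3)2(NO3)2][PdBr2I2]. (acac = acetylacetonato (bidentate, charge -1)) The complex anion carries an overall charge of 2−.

(acetylacetonato)diamminedinitratotantalum(V) dibromodiiodopalladate(II)

The complex anion is given as 2−; its ligand charges sum to -4, so Pd = +2.
A 1:1 salt means the cation carries the equal and opposite charge, 2+.
Cation: ligand charges sum to -3; for the ion to be 2+, Ta = +5.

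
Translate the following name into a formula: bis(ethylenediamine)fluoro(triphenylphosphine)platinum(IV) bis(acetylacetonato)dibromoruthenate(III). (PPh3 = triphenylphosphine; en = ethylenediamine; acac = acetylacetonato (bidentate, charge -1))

[Pt(en)2F(PPh3)][Ru(acac)2Br2]3

Cation [Pt…]: ligand charges -1, Pt(IV) ⇒ ion charge 3+.
Anion [Ru…]: ligand charges -4, Ru(III) ⇒ ion charge 1−.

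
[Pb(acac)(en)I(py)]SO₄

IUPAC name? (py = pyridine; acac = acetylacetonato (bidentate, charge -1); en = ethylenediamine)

The 1 sulfate counter-ion carries a total charge of -2, so each complex ion is 2+.
Ligand charges: 1×pyridine (neutral), 1×acetylacetonato (-1 each), 1×iodo (-1 each), 1×ethylenediamine (neutral); total -2. So Pb + (-2) = 2+, giving Pb = +4.
Ligands are named alphabetically: acetylacetonato before ethylenediamine before iodo before pyridine.

(acetylacetonato)(ethylenediamine)iodo(pyridine)lead(IV) sulfate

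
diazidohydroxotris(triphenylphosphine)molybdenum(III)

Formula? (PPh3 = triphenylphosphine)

[Mo(N3)2(OH)(PPh3)3]

Ligands: 1 hydroxo (OH, -1), 3 triphenylphosphine (PPh3, neutral), 2 azido (N3, -1). Ligand charge sum = -3.
With Mo in oxidation state +3, the complex ion is [Mo...].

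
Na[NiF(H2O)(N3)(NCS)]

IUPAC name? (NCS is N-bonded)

sodium aquaazidofluoroisothiocyanatonickelate(II)

The 1 sodium counter-ion carries a total charge of +1, so each complex ion is 1−.
Ligand charges: 1×azido (-1 each), 1×isothiocyanato (-1 each), 1×aqua (neutral), 1×fluoro (-1 each); total -3. So Ni + (-3) = 1−, giving Ni = +2.
The complex ion is anionic, so nickel takes the -ate form nickelate(II).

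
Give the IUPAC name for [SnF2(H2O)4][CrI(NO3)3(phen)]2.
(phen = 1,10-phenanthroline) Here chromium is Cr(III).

Cr is given as +3; the anion's ligand charges sum to -4, so the complex anion is 1−.
With 2 anions per cation, the cation must be 2×1 = 2+.
Cation: ligand charges sum to -2; for the ion to be 2+, Sn = +4.

tetraaquadifluorotin(IV) iodotrinitrato(1,10-phenanthroline)chromate(III)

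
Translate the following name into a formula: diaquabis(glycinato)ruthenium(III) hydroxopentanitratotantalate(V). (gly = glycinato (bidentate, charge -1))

Cation [Ru…]: ligand charges -2, Ru(III) ⇒ ion charge 1+.
Anion [Ta…]: ligand charges -6, Ta(V) ⇒ ion charge 1−.

[Ru(gly)2(H2O)2][Ta(NO3)5(OH)]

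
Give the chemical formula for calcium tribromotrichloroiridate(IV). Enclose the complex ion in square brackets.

Ligands: 3 bromo (Br, -1), 3 chloro (Cl, -1). Ligand charge sum = -6.
Charge balance with calcium (+2) requires 1 complex ion per 1 calcium.

Ca[IrBr3Cl3]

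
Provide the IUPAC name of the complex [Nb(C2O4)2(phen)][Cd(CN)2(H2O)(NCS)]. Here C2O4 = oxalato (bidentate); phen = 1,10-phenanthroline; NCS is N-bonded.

Cadmium is always +2 in its complexes; the anion's ligand charges sum to -3, so the complex anion is 1−.
A 1:1 salt means the cation carries the equal and opposite charge, 1+.
Cation: ligand charges sum to -4; for the ion to be 1+, Nb = +5.

dioxalato(1,10-phenanthroline)niobium(V) aquadicyanoisothiocyanatocadmate(II)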